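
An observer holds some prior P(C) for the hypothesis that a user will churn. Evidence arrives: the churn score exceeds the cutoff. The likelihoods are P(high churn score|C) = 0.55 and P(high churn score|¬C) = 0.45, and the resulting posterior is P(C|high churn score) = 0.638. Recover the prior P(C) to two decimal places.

In odds form, posterior odds = prior odds × likelihood ratio, so prior odds = posterior odds ÷ LR.
Posterior odds = 0.638/(1−0.638) = 1.7624. LR = 0.55/0.45 = 1.2222.
Prior odds = 1.7624/1.2222 = 1.4420, so P(C) = 1.4420/(1+1.4420) ≈ 0.59.

P(C) = 0.59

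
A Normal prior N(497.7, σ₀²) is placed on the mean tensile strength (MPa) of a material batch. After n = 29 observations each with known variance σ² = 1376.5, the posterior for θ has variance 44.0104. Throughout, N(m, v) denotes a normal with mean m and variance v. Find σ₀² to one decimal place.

σ₀² = 604.6

For the Normal–Normal model with known σ², precisions add: τ_n = τ₀ + n/σ².
So 1/σ₀² = 1/44.0104 − 29/1376.5 = 0.022722 − 0.021068 = 0.001654.
Hence σ₀² = 1/0.001654 ≈ 604.6.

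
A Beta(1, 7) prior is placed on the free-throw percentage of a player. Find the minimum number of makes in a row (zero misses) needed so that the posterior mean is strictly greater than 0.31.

After k makes and 0 misses the posterior is Beta(1+k, 7), with mean (1+k)/(1+7+k).
Set (1+k)/(8+k) > 0.31 and solve: k > (0.31·8 − 1)/(1 − 0.31) = 2.145.
The smallest integer exceeding 2.145 is 3.

k = 3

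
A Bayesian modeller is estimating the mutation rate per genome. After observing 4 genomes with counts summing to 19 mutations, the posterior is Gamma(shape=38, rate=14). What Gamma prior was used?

Gamma–Poisson conjugacy: posterior shape = α + Σxᵢ, posterior rate = β + n.
So α = 38 − 19 = 19 and β = 14 − 4 = 10.

Gamma(shape=19, rate=10)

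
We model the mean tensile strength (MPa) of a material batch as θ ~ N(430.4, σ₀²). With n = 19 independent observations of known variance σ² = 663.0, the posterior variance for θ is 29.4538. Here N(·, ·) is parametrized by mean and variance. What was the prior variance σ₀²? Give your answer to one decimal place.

Posterior precision equals prior precision plus data precision: 1/σ_n² = 1/σ₀² + n/σ².
So 1/σ₀² = 1/29.4538 − 19/663.0 = 0.033951 − 0.028658 = 0.005293.
Hence σ₀² = 1/0.005293 ≈ 188.9.

σ₀² = 188.9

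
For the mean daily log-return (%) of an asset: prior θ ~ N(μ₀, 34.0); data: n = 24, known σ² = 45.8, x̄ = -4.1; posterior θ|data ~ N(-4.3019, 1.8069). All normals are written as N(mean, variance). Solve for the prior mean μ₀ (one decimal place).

With known observation variance, the Normal–Normal posterior has precision τ_n = τ₀ + n/σ² and mean μ_n = (τ₀μ₀ + (n/σ²)x̄)/τ_n.
Here τ₀ = 1/34.0 = 0.029412 and τ_data = 24/45.8 = 0.524017, so τ_n = 0.553429.
Rearranging for μ₀: μ₀ = (μ_n·τ_n − τ_data·x̄)/τ₀ = (-4.3019·0.553429 − 0.524017·-4.1) / 0.029412 = -0.232327/0.029412 ≈ -7.9.

μ₀ = -7.9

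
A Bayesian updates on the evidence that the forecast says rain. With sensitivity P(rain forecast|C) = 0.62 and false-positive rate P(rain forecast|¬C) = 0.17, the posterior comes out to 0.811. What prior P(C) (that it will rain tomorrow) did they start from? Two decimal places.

P(C) = 0.54

In odds form, posterior odds = prior odds × likelihood ratio, so prior odds = posterior odds ÷ LR.
Posterior odds = 0.811/(1−0.811) = 4.2910. LR = 0.62/0.17 = 3.6471.
Prior odds = 4.2910/3.6471 = 1.1766, so P(C) = 1.1766/(1+1.1766) ≈ 0.54.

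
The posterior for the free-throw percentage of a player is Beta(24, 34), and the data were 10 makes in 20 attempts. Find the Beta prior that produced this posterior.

Beta(14, 24)

Beta is conjugate to the binomial likelihood: posterior = Beta(a+s, b+f).
Subtract the data counts: 24−10=14, 34−10=24.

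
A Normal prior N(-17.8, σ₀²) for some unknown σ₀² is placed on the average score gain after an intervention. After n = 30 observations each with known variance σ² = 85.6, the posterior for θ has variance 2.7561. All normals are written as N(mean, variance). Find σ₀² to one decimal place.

σ₀² = 80.9

For the Normal–Normal model with known σ², precisions add: τ_n = τ₀ + n/σ².
So 1/σ₀² = 1/2.7561 − 30/85.6 = 0.362832 − 0.350467 = 0.012365.
Hence σ₀² = 1/0.012365 ≈ 80.9.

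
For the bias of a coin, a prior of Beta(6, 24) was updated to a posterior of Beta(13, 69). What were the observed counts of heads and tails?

Beta is conjugate to the binomial likelihood: posterior = Beta(α+s, β+f).
Match parameters: s=13−6=7, f=69−24=45.

7 heads and 45 tails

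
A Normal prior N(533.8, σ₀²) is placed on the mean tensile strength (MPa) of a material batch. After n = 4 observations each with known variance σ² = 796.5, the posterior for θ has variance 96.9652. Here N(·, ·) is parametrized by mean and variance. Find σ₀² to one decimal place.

σ₀² = 189.0

For the Normal–Normal model with known σ², precisions add: τ_n = τ₀ + n/σ².
So 1/σ₀² = 1/96.9652 − 4/796.5 = 0.010313 − 0.005022 = 0.005291.
Hence σ₀² = 1/0.005291 ≈ 189.0.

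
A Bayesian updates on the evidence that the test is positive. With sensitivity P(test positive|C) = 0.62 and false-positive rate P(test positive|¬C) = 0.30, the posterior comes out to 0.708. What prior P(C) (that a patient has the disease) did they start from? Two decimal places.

P(C) = 0.54

In odds form, posterior odds = prior odds × likelihood ratio, so prior odds = posterior odds ÷ LR.
Posterior odds = 0.708/(1−0.708) = 2.4247. LR = 0.62/0.30 = 2.0667.
Prior odds = 2.4247/2.0667 = 1.1732, so P(C) = 1.1732/(1+1.1732) ≈ 0.54.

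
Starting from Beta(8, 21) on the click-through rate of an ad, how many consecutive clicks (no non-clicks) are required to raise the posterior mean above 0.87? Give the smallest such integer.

After k clicks and 0 non-clicks the posterior is Beta(8+k, 21), with mean (8+k)/(8+21+k).
Set (8+k)/(29+k) > 0.87 and solve: k > (0.87·29 − 8)/(1 − 0.87) = 132.538.
The smallest integer exceeding 132.538 is 133.

k = 133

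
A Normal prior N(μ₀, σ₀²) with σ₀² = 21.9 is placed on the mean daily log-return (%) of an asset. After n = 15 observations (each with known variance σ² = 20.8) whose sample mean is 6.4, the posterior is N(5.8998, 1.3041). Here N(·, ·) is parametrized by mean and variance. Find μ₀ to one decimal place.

μ₀ = -2.0

The posterior mean is a precision-weighted average: μ_n = (τ₀μ₀ + τ_data·x̄)/(τ₀+τ_data), with τ₀=1/σ₀² and τ_data=n/σ².
Here τ₀ = 1/21.9 = 0.045662 and τ_data = 15/20.8 = 0.721154, so τ_n = 0.766816.
Rearranging for μ₀: μ₀ = (μ_n·τ_n − τ_data·x̄)/τ₀ = (5.8998·0.766816 − 0.721154·6.4) / 0.045662 = -0.091325/0.045662 ≈ -2.0.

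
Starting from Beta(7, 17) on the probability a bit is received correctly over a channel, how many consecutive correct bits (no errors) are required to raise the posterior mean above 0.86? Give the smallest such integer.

k = 98

After k correct bits and 0 errors the posterior is Beta(7+k, 17), with mean (7+k)/(7+17+k).
Set (7+k)/(24+k) > 0.86 and solve: k > (0.86·24 − 7)/(1 − 0.86) = 97.429.
The smallest integer exceeding 97.429 is 98.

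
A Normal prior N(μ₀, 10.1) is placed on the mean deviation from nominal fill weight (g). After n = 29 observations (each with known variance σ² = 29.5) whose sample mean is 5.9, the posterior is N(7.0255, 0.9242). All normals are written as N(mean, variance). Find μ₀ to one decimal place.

μ₀ = 18.2

The posterior mean is a precision-weighted average: μ_n = (τ₀μ₀ + τ_data·x̄)/(τ₀+τ_data), with τ₀=1/σ₀² and τ_data=n/σ².
Here τ₀ = 1/10.1 = 0.099010 and τ_data = 29/29.5 = 0.983051, so τ_n = 1.082061.
Rearranging for μ₀: μ₀ = (μ_n·τ_n − τ_data·x̄)/τ₀ = (7.0255·1.082061 − 0.983051·5.9) / 0.099010 = 1.802019/0.099010 ≈ 18.2.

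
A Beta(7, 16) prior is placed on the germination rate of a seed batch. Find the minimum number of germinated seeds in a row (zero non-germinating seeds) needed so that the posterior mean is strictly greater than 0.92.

After k germinated seeds and 0 non-germinating seeds the posterior is Beta(7+k, 16), with mean (7+k)/(7+16+k).
Set (7+k)/(23+k) > 0.92 and solve: k > (0.92·23 − 7)/(1 − 0.92) = 177.000.
The smallest integer exceeding 177.000 is 178.

k = 178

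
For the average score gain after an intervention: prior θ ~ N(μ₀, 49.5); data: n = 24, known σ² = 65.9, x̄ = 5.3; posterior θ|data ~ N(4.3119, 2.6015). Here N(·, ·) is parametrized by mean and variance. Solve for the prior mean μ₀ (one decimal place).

With known observation variance, the Normal–Normal posterior has precision τ_n = τ₀ + n/σ² and mean μ_n = (τ₀μ₀ + (n/σ²)x̄)/τ_n.
Here τ₀ = 1/49.5 = 0.020202 and τ_data = 24/65.9 = 0.364188, so τ_n = 0.384390.
Rearranging for μ₀: μ₀ = (μ_n·τ_n − τ_data·x̄)/τ₀ = (4.3119·0.384390 − 0.364188·5.3) / 0.020202 = -0.272745/0.020202 ≈ -13.5.

μ₀ = -13.5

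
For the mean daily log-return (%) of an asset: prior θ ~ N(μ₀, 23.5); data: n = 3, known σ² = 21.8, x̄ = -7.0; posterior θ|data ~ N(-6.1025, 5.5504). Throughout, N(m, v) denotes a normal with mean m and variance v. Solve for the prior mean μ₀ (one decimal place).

μ₀ = -3.2

The posterior mean is a precision-weighted average: μ_n = (τ₀μ₀ + τ_data·x̄)/(τ₀+τ_data), with τ₀=1/σ₀² and τ_data=n/σ².
Here τ₀ = 1/23.5 = 0.042553 and τ_data = 3/21.8 = 0.137615, so τ_n = 0.180168.
Rearranging for μ₀: μ₀ = (μ_n·τ_n − τ_data·x̄)/τ₀ = (-6.1025·0.180168 − 0.137615·-7.0) / 0.042553 = -0.136170/0.042553 ≈ -3.2.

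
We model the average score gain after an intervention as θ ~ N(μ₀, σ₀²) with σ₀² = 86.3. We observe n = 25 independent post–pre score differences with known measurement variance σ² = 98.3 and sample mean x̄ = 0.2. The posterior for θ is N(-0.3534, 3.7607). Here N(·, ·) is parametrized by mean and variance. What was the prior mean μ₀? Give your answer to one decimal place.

μ₀ = -12.5

The posterior mean is a precision-weighted average: μ_n = (τ₀μ₀ + τ_data·x̄)/(τ₀+τ_data), with τ₀=1/σ₀² and τ_data=n/σ².
Here τ₀ = 1/86.3 = 0.011587 and τ_data = 25/98.3 = 0.254323, so τ_n = 0.265910.
Rearranging for μ₀: μ₀ = (μ_n·τ_n − τ_data·x̄)/τ₀ = (-0.3534·0.265910 − 0.254323·0.2) / 0.011587 = -0.144837/0.011587 ≈ -12.5.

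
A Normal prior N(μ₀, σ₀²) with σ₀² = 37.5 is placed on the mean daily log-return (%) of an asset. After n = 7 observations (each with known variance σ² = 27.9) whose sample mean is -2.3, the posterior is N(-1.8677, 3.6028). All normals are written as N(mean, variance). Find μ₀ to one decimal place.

μ₀ = 2.2

With known observation variance, the Normal–Normal posterior has precision τ_n = τ₀ + n/σ² and mean μ_n = (τ₀μ₀ + (n/σ²)x̄)/τ_n.
Here τ₀ = 1/37.5 = 0.026667 and τ_data = 7/27.9 = 0.250896, so τ_n = 0.277563.
Rearranging for μ₀: μ₀ = (μ_n·τ_n − τ_data·x̄)/τ₀ = (-1.8677·0.277563 − 0.250896·-2.3) / 0.026667 = 0.058656/0.026667 ≈ 2.2.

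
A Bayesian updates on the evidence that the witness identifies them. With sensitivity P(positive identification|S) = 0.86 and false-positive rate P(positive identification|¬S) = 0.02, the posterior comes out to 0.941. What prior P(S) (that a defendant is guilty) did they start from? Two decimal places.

P(S) = 0.27

Bayes' rule in odds form gives O(S|E) = O(S)·[P(E|S)/P(E|¬S)], hence O(S) = O(S|E)/LR.
Posterior odds = 0.941/(1−0.941) = 15.9492. LR = 0.86/0.02 = 43.0000.
Prior odds = 15.9492/43.0000 = 0.3709, so P(S) = 0.3709/(1+0.3709) ≈ 0.27.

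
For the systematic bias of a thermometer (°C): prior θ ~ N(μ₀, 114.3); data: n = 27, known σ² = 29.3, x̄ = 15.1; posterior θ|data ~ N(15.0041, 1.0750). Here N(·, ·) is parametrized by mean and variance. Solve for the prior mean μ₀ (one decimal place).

μ₀ = 4.9

The posterior mean is a precision-weighted average: μ_n = (τ₀μ₀ + τ_data·x̄)/(τ₀+τ_data), with τ₀=1/σ₀² and τ_data=n/σ².
Here τ₀ = 1/114.3 = 0.008749 and τ_data = 27/29.3 = 0.921502, so τ_n = 0.930251.
Rearranging for μ₀: μ₀ = (μ_n·τ_n − τ_data·x̄)/τ₀ = (15.0041·0.930251 − 0.921502·15.1) / 0.008749 = 0.042899/0.008749 ≈ 4.9.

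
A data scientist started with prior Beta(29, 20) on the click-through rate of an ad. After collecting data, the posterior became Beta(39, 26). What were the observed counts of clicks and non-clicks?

10 clicks and 6 non-clicks

Beta is conjugate to the binomial likelihood: posterior = Beta(a+s, b+f).
Match parameters: s=39−29=10, f=26−20=6.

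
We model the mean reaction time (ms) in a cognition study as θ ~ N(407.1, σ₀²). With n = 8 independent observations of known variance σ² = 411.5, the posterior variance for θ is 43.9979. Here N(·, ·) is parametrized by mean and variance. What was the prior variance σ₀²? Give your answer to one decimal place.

σ₀² = 304.2

For the Normal–Normal model with known σ², precisions add: τ_n = τ₀ + n/σ².
So 1/σ₀² = 1/43.9979 − 8/411.5 = 0.022728 − 0.019441 = 0.003287.
Hence σ₀² = 1/0.003287 ≈ 304.2.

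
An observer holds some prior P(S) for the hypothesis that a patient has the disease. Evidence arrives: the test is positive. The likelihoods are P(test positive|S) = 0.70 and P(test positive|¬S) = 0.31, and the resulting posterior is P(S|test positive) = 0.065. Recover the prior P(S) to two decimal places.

P(S) = 0.03

In odds form, posterior odds = prior odds × likelihood ratio, so prior odds = posterior odds ÷ LR.
Posterior odds = 0.065/(1−0.065) = 0.0695. LR = 0.70/0.31 = 2.2581.
Prior odds = 0.0695/2.2581 = 0.0308, so P(S) = 0.0308/(1+0.0308) ≈ 0.03.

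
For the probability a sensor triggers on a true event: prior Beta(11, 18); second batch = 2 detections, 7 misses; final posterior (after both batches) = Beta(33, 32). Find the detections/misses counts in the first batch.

20 detections and 7 misses

Because Beta–binomial updating is additive in the counts, the combined data contributed (α_post−α_prior, β_post−β_prior) successes and failures.
Total across both batches: 33−11=22 detections, 32−18=14 misses.
Subtract the second batch: 22−2=20 detections and 14−7=7 misses.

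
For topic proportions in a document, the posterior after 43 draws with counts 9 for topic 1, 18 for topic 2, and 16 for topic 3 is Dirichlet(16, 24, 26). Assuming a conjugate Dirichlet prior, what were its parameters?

Dirichlet(7, 6, 10)

For a Dirichlet(α) prior with multinomial counts c, the posterior is Dirichlet(α + c) componentwise.
Subtract each count from the matching posterior parameter: 16−9=7, 24−18=6, 26−16=10.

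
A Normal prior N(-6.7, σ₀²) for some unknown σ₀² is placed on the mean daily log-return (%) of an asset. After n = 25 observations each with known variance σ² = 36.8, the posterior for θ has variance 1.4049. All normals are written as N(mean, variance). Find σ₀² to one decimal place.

σ₀² = 30.8

For the Normal–Normal model with known σ², precisions add: τ_n = τ₀ + n/σ².
So 1/σ₀² = 1/1.4049 − 25/36.8 = 0.711794 − 0.679348 = 0.032446.
Hence σ₀² = 1/0.032446 ≈ 30.8.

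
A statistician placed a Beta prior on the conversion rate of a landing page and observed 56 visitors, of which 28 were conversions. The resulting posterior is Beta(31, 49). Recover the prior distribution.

Under Beta–binomial conjugacy the posterior parameters are (a+s, b+f).
So a = 31 − 28 = 3 and b = 49 − 28 = 21.

Beta(3, 21)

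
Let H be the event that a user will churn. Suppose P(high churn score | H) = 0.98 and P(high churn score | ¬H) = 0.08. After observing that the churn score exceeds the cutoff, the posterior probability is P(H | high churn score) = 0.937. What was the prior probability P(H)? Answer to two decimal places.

Bayes' rule in odds form gives O(H|E) = O(H)·[P(E|H)/P(E|¬H)], hence O(H) = O(H|E)/LR.
Posterior odds = 0.937/(1−0.937) = 14.8730. LR = 0.98/0.08 = 12.2500.
Prior odds = 14.8730/12.2500 = 1.2141, so P(H) = 1.2141/(1+1.2141) ≈ 0.55.

P(H) = 0.55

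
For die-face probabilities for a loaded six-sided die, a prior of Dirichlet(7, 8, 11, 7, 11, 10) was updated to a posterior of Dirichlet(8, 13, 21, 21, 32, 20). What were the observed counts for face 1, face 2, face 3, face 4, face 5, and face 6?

For a Dirichlet(α) prior with multinomial counts c, the posterior is Dirichlet(α + c) componentwise.
Counts are posterior − prior componentwise: 8−7=1, 13−8=5, 21−11=10, 21−7=14, 32−11=21, 20−10=10.

counts (1, 5, 10, 14, 21, 10)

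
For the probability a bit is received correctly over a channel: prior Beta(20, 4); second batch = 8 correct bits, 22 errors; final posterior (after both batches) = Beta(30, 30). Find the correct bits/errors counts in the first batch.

2 correct bits and 4 errors

Sequential conjugate updates are equivalent to a single update on the pooled data, so total successes = posterior α − prior α and total failures = posterior β − prior β.
Total across both batches: 30−20=10 correct bits, 30−4=26 errors.
Subtract the second batch: 10−8=2 correct bits and 26−22=4 errors.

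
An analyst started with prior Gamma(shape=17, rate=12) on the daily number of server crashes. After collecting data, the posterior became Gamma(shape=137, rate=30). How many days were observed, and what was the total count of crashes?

n = 18 days with total 120 crashes

A Gamma(α, β) prior (rate parametrization) on a Poisson rate with n observations summing to S gives posterior Gamma(α+S, β+n).
Matching: Σxᵢ = 137 − 17 = 120 and n = 30 − 12 = 18.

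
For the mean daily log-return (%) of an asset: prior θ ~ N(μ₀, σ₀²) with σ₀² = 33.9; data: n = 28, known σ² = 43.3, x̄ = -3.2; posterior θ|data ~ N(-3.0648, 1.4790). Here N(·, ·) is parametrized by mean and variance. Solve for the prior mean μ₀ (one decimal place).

The posterior mean is a precision-weighted average: μ_n = (τ₀μ₀ + τ_data·x̄)/(τ₀+τ_data), with τ₀=1/σ₀² and τ_data=n/σ².
Here τ₀ = 1/33.9 = 0.029499 and τ_data = 28/43.3 = 0.646651, so τ_n = 0.676150.
Rearranging for μ₀: μ₀ = (μ_n·τ_n − τ_data·x̄)/τ₀ = (-3.0648·0.676150 − 0.646651·-3.2) / 0.029499 = -0.002981/0.029499 ≈ -0.1.

μ₀ = -0.1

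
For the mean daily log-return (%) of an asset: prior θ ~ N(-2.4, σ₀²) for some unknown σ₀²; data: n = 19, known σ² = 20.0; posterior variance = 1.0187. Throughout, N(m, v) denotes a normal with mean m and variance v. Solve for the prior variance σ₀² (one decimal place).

Posterior precision equals prior precision plus data precision: 1/σ_n² = 1/σ₀² + n/σ².
So 1/σ₀² = 1/1.0187 − 19/20.0 = 0.981643 − 0.950000 = 0.031643.
Hence σ₀² = 1/0.031643 ≈ 31.6.

σ₀² = 31.6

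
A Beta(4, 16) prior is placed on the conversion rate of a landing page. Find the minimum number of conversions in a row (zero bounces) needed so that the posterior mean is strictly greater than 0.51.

k = 13

After k conversions and 0 bounces the posterior is Beta(4+k, 16), with mean (4+k)/(4+16+k).
Set (4+k)/(20+k) > 0.51 and solve: k > (0.51·20 − 4)/(1 − 0.51) = 12.653.
The smallest integer exceeding 12.653 is 13.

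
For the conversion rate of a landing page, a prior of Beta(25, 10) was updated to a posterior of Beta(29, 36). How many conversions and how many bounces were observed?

Beta is conjugate to the binomial likelihood: posterior = Beta(a+s, b+f).
Match parameters: s=29−25=4, f=36−10=26.

4 conversions and 26 bounces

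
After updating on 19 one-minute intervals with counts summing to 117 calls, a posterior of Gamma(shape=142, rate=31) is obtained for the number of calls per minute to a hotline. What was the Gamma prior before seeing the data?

A Gamma(α, β) prior (rate parametrization) on a Poisson rate with n observations summing to S gives posterior Gamma(α+S, β+n).
So α = 142 − 117 = 25 and β = 31 − 19 = 12.

Gamma(shape=25, rate=12)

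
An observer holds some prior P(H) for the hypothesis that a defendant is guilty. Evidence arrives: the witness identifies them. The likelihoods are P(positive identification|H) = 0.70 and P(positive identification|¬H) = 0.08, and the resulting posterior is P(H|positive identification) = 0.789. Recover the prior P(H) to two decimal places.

P(H) = 0.30

Bayes' rule in odds form gives O(H|E) = O(H)·[P(E|H)/P(E|¬H)], hence O(H) = O(H|E)/LR.
Posterior odds = 0.789/(1−0.789) = 3.7393. LR = 0.70/0.08 = 8.7500.
Prior odds = 3.7393/8.7500 = 0.4273, so P(H) = 0.4273/(1+0.4273) ≈ 0.30.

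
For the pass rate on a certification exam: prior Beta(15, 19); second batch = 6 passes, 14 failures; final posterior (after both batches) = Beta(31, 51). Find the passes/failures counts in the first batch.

10 passes and 18 failures

Because Beta–binomial updating is additive in the counts, the combined data contributed (α_post−α_prior, β_post−β_prior) successes and failures.
Total across both batches: 31−15=16 passes, 51−19=32 failures.
Subtract the second batch: 16−6=10 passes and 32−14=18 failures.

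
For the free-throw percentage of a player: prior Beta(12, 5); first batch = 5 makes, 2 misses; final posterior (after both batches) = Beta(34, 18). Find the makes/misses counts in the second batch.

Because Beta–binomial updating is additive in the counts, the combined data contributed (α_post−α_prior, β_post−β_prior) successes and failures.
Total across both batches: 34−12=22 makes, 18−5=13 misses.
Subtract the first batch: 22−5=17 makes and 13−2=11 misses.

17 makes and 11 misses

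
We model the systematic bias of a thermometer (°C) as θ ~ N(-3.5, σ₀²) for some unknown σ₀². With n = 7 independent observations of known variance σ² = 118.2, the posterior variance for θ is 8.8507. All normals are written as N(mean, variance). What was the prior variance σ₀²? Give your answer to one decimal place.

σ₀² = 18.6

Posterior precision equals prior precision plus data precision: 1/σ_n² = 1/σ₀² + n/σ².
So 1/σ₀² = 1/8.8507 − 7/118.2 = 0.112985 − 0.059222 = 0.053763.
Hence σ₀² = 1/0.053763 ≈ 18.6.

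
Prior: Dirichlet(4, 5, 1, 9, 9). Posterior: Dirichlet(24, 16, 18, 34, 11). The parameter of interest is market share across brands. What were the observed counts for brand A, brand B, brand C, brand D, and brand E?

For a Dirichlet(α) prior with multinomial counts c, the posterior is Dirichlet(α + c) componentwise.
Counts are posterior − prior componentwise: 24−4=20, 16−5=11, 18−1=17, 34−9=25, 11−9=2.

counts (20, 11, 17, 25, 2)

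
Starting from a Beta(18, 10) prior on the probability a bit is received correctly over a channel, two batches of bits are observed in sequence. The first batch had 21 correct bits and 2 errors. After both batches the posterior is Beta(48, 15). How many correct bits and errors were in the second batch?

Sequential conjugate updates are equivalent to a single update on the pooled data, so total successes = posterior α − prior α and total failures = posterior β − prior β.
Total across both batches: 48−18=30 correct bits, 15−10=5 errors.
Subtract the first batch: 30−21=9 correct bits and 5−2=3 errors.

9 correct bits and 3 errors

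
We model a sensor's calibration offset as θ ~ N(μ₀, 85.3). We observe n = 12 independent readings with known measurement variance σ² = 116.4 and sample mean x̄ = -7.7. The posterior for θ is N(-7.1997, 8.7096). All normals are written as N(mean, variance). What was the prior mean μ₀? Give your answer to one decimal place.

μ₀ = -2.8

With known observation variance, the Normal–Normal posterior has precision τ_n = τ₀ + n/σ² and mean μ_n = (τ₀μ₀ + (n/σ²)x̄)/τ_n.
Here τ₀ = 1/85.3 = 0.011723 and τ_data = 12/116.4 = 0.103093, so τ_n = 0.114816.
Rearranging for μ₀: μ₀ = (μ_n·τ_n − τ_data·x̄)/τ₀ = (-7.1997·0.114816 − 0.103093·-7.7) / 0.011723 = -0.032825/0.011723 ≈ -2.8.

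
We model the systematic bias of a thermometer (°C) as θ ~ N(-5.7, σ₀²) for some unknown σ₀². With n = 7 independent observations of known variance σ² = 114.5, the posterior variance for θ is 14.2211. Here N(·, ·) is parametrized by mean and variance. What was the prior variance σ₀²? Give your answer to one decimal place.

For the Normal–Normal model with known σ², precisions add: τ_n = τ₀ + n/σ².
So 1/σ₀² = 1/14.2211 − 7/114.5 = 0.070318 − 0.061135 = 0.009183.
Hence σ₀² = 1/0.009183 ≈ 108.9.

σ₀² = 108.9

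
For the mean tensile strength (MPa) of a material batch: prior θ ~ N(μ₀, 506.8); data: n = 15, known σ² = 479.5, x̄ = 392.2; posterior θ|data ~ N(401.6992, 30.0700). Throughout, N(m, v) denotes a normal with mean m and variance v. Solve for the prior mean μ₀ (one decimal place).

With known observation variance, the Normal–Normal posterior has precision τ_n = τ₀ + n/σ² and mean μ_n = (τ₀μ₀ + (n/σ²)x̄)/τ_n.
Here τ₀ = 1/506.8 = 0.001973 and τ_data = 15/479.5 = 0.031283, so τ_n = 0.033256.
Rearranging for μ₀: μ₀ = (μ_n·τ_n − τ_data·x̄)/τ₀ = (401.6992·0.033256 − 0.031283·392.2) / 0.001973 = 1.089716/0.001973 ≈ 552.3.

μ₀ = 552.3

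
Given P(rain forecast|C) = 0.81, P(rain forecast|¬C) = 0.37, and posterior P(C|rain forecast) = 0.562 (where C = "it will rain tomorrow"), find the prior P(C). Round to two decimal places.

In odds form, posterior odds = prior odds × likelihood ratio, so prior odds = posterior odds ÷ LR.
Posterior odds = 0.562/(1−0.562) = 1.2831. LR = 0.81/0.37 = 2.1892.
Prior odds = 1.2831/2.1892 = 0.5861, so P(C) = 0.5861/(1+0.5861) ≈ 0.37.

P(C) = 0.37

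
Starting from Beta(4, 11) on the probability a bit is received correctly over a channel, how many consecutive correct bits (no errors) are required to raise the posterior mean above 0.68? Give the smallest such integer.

k = 20

After k correct bits and 0 errors the posterior is Beta(4+k, 11), with mean (4+k)/(4+11+k).
Set (4+k)/(15+k) > 0.68 and solve: k > (0.68·15 − 4)/(1 − 0.68) = 19.375.
The smallest integer exceeding 19.375 is 20, and checking k=20: (24)/(35) = 0.6857 > 0.68.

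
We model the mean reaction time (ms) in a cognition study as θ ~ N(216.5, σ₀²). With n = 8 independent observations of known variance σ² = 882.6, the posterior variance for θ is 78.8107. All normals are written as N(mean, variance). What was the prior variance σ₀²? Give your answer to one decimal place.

σ₀² = 275.9

For the Normal–Normal model with known σ², precisions add: τ_n = τ₀ + n/σ².
So 1/σ₀² = 1/78.8107 − 8/882.6 = 0.012689 − 0.009064 = 0.003625.
Hence σ₀² = 1/0.003625 ≈ 275.9.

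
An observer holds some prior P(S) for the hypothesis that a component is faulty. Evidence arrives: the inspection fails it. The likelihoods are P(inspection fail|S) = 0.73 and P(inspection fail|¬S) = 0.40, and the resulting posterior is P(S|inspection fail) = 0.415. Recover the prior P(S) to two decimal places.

In odds form, posterior odds = prior odds × likelihood ratio, so prior odds = posterior odds ÷ LR.
Posterior odds = 0.415/(1−0.415) = 0.7094. LR = 0.73/0.40 = 1.8250.
Prior odds = 0.7094/1.8250 = 0.3887, so P(S) = 0.3887/(1+0.3887) ≈ 0.28.

P(S) = 0.28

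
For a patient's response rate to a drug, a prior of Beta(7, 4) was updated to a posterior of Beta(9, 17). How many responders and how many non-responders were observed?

A Beta(a, b) prior with s successes and f failures in binomial data gives a Beta(a+s, b+f) posterior.
Match parameters: s=9−7=2, f=17−4=13.

2 responders and 13 non-responders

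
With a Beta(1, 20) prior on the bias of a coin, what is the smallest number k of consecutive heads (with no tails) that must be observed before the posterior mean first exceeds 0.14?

k = 3

After k heads and 0 tails the posterior is Beta(1+k, 20), with mean (1+k)/(1+20+k).
Set (1+k)/(21+k) > 0.14 and solve: k > (0.14·21 − 1)/(1 − 0.14) = 2.256.
The smallest integer exceeding 2.256 is 3.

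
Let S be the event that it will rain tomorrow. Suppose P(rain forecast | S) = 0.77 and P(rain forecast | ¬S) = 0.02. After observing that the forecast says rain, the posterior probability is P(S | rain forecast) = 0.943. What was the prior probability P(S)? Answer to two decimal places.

P(S) = 0.30

In odds form, posterior odds = prior odds × likelihood ratio, so prior odds = posterior odds ÷ LR.
Posterior odds = 0.943/(1−0.943) = 16.5439. LR = 0.77/0.02 = 38.5000.
Prior odds = 16.5439/38.5000 = 0.4297, so P(S) = 0.4297/(1+0.4297) ≈ 0.30.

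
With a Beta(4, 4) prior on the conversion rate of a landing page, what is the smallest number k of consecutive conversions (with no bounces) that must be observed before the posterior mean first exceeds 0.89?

After k conversions and 0 bounces the posterior is Beta(4+k, 4), with mean (4+k)/(4+4+k).
Set (4+k)/(8+k) > 0.89 and solve: k > (0.89·8 − 4)/(1 − 0.89) = 28.364.
The smallest integer exceeding 28.364 is 29.

k = 29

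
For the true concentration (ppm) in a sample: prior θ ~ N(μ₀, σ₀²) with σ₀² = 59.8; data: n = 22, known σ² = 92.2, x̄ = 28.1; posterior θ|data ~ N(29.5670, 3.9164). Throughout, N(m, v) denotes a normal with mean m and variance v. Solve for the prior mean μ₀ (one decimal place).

The posterior mean is a precision-weighted average: μ_n = (τ₀μ₀ + τ_data·x̄)/(τ₀+τ_data), with τ₀=1/σ₀² and τ_data=n/σ².
Here τ₀ = 1/59.8 = 0.016722 and τ_data = 22/92.2 = 0.238612, so τ_n = 0.255334.
Rearranging for μ₀: μ₀ = (μ_n·τ_n − τ_data·x̄)/τ₀ = (29.5670·0.255334 − 0.238612·28.1) / 0.016722 = 0.844463/0.016722 ≈ 50.5.

μ₀ = 50.5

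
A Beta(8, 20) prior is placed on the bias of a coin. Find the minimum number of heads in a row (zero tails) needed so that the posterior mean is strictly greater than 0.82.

After k heads and 0 tails the posterior is Beta(8+k, 20), with mean (8+k)/(8+20+k).
Set (8+k)/(28+k) > 0.82 and solve: k > (0.82·28 − 8)/(1 − 0.82) = 83.111.
The smallest integer exceeding 83.111 is 84, and checking k=84: (92)/(112) = 0.8214 > 0.82.

k = 84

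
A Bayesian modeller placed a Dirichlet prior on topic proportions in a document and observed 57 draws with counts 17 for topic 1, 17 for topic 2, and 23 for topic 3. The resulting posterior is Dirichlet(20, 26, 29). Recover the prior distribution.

For a Dirichlet(α) prior with multinomial counts c, the posterior is Dirichlet(α + c) componentwise.
Subtract each count from the matching posterior parameter: 20−17=3, 26−17=9, 29−23=6.

Dirichlet(3, 9, 6)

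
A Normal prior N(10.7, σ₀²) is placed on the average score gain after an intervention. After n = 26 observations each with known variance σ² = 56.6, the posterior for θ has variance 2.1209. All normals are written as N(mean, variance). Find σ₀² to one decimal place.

Posterior precision equals prior precision plus data precision: 1/σ_n² = 1/σ₀² + n/σ².
So 1/σ₀² = 1/2.1209 − 26/56.6 = 0.471498 − 0.459364 = 0.012134.
Hence σ₀² = 1/0.012134 ≈ 82.4.

σ₀² = 82.4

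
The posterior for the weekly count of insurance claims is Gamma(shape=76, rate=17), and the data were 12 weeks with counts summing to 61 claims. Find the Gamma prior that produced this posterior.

Gamma(shape=15, rate=5)

A Gamma(α, β) prior (rate parametrization) on a Poisson rate with n observations summing to S gives posterior Gamma(α+S, β+n).
So α = 76 − 61 = 15 and β = 17 − 12 = 5.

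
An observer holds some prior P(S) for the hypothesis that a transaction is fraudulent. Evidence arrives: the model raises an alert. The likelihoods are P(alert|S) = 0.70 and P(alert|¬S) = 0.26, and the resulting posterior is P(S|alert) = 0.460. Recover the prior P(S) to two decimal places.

P(S) = 0.24

In odds form, posterior odds = prior odds × likelihood ratio, so prior odds = posterior odds ÷ LR.
Posterior odds = 0.460/(1−0.460) = 0.8519. LR = 0.70/0.26 = 2.6923.
Prior odds = 0.8519/2.6923 = 0.3164, so P(S) = 0.3164/(1+0.3164) ≈ 0.24.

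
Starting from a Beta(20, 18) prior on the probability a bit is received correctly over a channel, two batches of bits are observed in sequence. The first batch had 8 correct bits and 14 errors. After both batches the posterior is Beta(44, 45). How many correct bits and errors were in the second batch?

Because Beta–binomial updating is additive in the counts, the combined data contributed (α_post−α_prior, β_post−β_prior) successes and failures.
Total across both batches: 44−20=24 correct bits, 45−18=27 errors.
Subtract the first batch: 24−8=16 correct bits and 27−14=13 errors.

16 correct bits and 13 errors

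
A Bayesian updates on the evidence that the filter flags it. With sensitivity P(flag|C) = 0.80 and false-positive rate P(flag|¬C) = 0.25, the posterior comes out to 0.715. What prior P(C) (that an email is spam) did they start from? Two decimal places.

In odds form, posterior odds = prior odds × likelihood ratio, so prior odds = posterior odds ÷ LR.
Posterior odds = 0.715/(1−0.715) = 2.5088. LR = 0.80/0.25 = 3.2000.
Prior odds = 2.5088/3.2000 = 0.7840, so P(C) = 0.7840/(1+0.7840) ≈ 0.44.

P(C) = 0.44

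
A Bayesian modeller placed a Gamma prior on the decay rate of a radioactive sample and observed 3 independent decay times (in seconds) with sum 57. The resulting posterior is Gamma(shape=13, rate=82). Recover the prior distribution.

For an exponential likelihood with a Gamma(α, β) prior on the rate, n observations with total T give posterior Gamma(α+n, β+T).
So α = 13 − 3 = 10 and β = 82 − 57 = 25.

Gamma(shape=10, rate=25)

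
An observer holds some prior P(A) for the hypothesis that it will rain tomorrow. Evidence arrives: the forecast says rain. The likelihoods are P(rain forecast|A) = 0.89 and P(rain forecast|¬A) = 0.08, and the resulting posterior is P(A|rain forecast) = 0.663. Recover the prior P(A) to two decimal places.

Bayes' rule in odds form gives O(A|E) = O(A)·[P(E|A)/P(E|¬A)], hence O(A) = O(A|E)/LR.
Posterior odds = 0.663/(1−0.663) = 1.9674. LR = 0.89/0.08 = 11.1250.
Prior odds = 1.9674/11.1250 = 0.1768, so P(A) = 0.1768/(1+0.1768) ≈ 0.15.

P(A) = 0.15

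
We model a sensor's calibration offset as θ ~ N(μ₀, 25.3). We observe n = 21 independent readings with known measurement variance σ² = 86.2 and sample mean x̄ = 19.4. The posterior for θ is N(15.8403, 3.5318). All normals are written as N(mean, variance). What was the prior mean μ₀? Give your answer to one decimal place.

μ₀ = -6.1

The posterior mean is a precision-weighted average: μ_n = (τ₀μ₀ + τ_data·x̄)/(τ₀+τ_data), with τ₀=1/σ₀² and τ_data=n/σ².
Here τ₀ = 1/25.3 = 0.039526 and τ_data = 21/86.2 = 0.243619, so τ_n = 0.283145.
Rearranging for μ₀: μ₀ = (μ_n·τ_n − τ_data·x̄)/τ₀ = (15.8403·0.283145 − 0.243619·19.4) / 0.039526 = -0.241107/0.039526 ≈ -6.1.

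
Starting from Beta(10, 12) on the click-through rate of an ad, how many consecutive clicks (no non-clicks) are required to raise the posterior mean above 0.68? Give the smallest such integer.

k = 16

After k clicks and 0 non-clicks the posterior is Beta(10+k, 12), with mean (10+k)/(10+12+k).
Set (10+k)/(22+k) > 0.68 and solve: k > (0.68·22 − 10)/(1 − 0.68) = 15.500.
The smallest integer exceeding 15.500 is 16.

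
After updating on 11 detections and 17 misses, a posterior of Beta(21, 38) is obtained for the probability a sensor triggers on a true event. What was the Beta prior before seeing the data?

Beta is conjugate to the binomial likelihood: posterior = Beta(α+s, β+f).
So α = 21 − 11 = 10 and β = 38 − 17 = 21.

Beta(10, 21)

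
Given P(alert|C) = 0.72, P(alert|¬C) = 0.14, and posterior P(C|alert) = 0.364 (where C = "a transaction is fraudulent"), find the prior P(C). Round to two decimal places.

Bayes' rule in odds form gives O(C|E) = O(C)·[P(E|C)/P(E|¬C)], hence O(C) = O(C|E)/LR.
Posterior odds = 0.364/(1−0.364) = 0.5723. LR = 0.72/0.14 = 5.1429.
Prior odds = 0.5723/5.1429 = 0.1113, so P(C) = 0.1113/(1+0.1113) ≈ 0.10.

P(C) = 0.10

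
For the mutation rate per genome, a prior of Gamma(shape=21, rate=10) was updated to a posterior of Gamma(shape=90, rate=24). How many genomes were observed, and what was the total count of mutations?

n = 14 genomes with total 69 mutations

A Gamma(α, β) prior (rate parametrization) on a Poisson rate with n observations summing to S gives posterior Gamma(α+S, β+n).
Matching: Σxᵢ = 90 − 21 = 69 and n = 24 − 10 = 14.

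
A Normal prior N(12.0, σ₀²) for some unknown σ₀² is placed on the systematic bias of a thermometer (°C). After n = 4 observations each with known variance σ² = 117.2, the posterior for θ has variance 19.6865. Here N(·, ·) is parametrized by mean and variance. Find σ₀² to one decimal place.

Posterior precision equals prior precision plus data precision: 1/σ_n² = 1/σ₀² + n/σ².
So 1/σ₀² = 1/19.6865 − 4/117.2 = 0.050796 − 0.034130 = 0.016666.
Hence σ₀² = 1/0.016666 ≈ 60.0.

σ₀² = 60.0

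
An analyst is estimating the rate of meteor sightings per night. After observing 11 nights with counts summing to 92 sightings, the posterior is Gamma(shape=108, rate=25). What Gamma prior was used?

Gamma(shape=16, rate=14)

A Gamma(α, β) prior (rate parametrization) on a Poisson rate with n observations summing to S gives posterior Gamma(α+S, β+n).
So α = 108 − 92 = 16 and β = 25 − 11 = 14.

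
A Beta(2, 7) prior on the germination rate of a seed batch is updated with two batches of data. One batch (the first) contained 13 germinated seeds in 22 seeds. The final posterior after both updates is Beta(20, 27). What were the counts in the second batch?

Because Beta–binomial updating is additive in the counts, the combined data contributed (α_post−α_prior, β_post−β_prior) successes and failures.
Total across both batches: 20−2=18 germinated seeds, 27−7=20 non-germinating seeds.
Subtract the first batch: 18−13=5 germinated seeds and 20−9=11 non-germinating seeds.

5 germinated seeds and 11 non-germinating seeds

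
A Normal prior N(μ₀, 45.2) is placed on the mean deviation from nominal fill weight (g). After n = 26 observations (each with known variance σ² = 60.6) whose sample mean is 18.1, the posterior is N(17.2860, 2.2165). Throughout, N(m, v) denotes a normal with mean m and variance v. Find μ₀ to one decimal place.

μ₀ = 1.5

With known observation variance, the Normal–Normal posterior has precision τ_n = τ₀ + n/σ² and mean μ_n = (τ₀μ₀ + (n/σ²)x̄)/τ_n.
Here τ₀ = 1/45.2 = 0.022124 and τ_data = 26/60.6 = 0.429043, so τ_n = 0.451167.
Rearranging for μ₀: μ₀ = (μ_n·τ_n − τ_data·x̄)/τ₀ = (17.2860·0.451167 − 0.429043·18.1) / 0.022124 = 0.033194/0.022124 ≈ 1.5.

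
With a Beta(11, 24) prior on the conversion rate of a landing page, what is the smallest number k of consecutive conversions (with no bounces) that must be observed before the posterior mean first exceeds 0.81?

k = 92

After k conversions and 0 bounces the posterior is Beta(11+k, 24), with mean (11+k)/(11+24+k).
Set (11+k)/(35+k) > 0.81 and solve: k > (0.81·35 − 11)/(1 − 0.81) = 91.316.
The smallest integer exceeding 91.316 is 92, and checking k=92: (103)/(127) = 0.8110 > 0.81.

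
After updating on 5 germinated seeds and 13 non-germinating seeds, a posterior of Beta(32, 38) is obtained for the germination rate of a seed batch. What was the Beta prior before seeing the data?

Beta(27, 25)

Under Beta–binomial conjugacy the posterior parameters are (a+s, b+f).
So a = 32 − 5 = 27 and b = 38 − 13 = 25.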